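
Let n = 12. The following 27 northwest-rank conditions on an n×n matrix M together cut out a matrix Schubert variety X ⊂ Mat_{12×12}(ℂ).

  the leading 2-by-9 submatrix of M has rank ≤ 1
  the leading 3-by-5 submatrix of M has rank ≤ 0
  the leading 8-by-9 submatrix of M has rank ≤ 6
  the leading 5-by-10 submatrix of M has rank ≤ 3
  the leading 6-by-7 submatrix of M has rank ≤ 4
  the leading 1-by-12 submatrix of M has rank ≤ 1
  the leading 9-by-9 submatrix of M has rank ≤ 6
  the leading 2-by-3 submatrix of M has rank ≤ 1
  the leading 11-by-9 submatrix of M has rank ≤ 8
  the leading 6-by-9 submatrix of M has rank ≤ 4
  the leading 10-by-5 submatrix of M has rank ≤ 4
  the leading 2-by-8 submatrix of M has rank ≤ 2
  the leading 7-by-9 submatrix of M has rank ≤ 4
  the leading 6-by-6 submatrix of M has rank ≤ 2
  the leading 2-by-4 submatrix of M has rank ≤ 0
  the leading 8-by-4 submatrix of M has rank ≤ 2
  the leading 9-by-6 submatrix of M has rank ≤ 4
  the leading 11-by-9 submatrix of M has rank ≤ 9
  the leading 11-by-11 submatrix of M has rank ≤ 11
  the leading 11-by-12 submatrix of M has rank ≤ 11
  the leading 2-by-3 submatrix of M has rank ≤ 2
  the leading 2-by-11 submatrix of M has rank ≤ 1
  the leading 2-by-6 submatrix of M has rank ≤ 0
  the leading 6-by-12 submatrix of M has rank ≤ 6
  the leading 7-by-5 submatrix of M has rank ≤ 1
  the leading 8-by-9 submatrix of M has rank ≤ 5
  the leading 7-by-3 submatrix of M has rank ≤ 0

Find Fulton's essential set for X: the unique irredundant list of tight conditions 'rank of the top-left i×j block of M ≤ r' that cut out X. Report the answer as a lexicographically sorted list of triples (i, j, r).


Computing R[i][j] = min implied NW-rank bound (n=12, 27 conditions):

  0 0 0 0 0 0 1 1 1 1 1 1
  0 0 0 0 0 0 1 1 1 1 1 2
  0 0 0 0 0 1 2 2 2 2 2 3
  0 0 0 1 1 2 3 3 3 3 3 4
  0 0 0 1 1 2 3 3 3 3 4 5
  0 0 0 1 1 2 3 4 4 4 5 6
  0 0 0 1 1 2 3 4 4 5 6 7
  1 1 1 2 2 3 4 5 5 6 7 8
  1 2 2 3 3 4 5 6 6 7 8 9
  1 2 3 4 4 5 6 7 7 8 9 10
  1 2 3 4 5 6 7 8 8 9 10 11
  1 2 3 4 5 6 7 8 9 10 11 12

the unique w with this rank table is (7, 12, 6, 4, 11, 8, 10, 1, 2, 3, 5, 9).

Rothe diagram D(w) (40 cells), 7 SE-corners (essential conditions):

[(2, 6, 0), (2, 11, 1), (3, 5, 0), (5, 10, 3), (7, 3, 0), (7, 5, 1), (7, 9, 4)]


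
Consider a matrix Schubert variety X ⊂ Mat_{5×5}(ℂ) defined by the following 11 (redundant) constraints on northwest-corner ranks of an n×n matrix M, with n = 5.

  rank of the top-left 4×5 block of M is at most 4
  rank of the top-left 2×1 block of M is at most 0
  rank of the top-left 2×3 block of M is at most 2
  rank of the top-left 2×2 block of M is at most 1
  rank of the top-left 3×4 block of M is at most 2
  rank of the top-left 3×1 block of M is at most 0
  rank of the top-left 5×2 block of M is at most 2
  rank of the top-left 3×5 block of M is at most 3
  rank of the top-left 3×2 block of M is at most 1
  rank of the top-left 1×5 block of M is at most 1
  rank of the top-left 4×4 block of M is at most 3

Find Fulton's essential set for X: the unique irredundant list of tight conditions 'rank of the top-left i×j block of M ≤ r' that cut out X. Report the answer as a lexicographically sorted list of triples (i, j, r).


The tightest implied rank at each (i,j), from the 11 conditions:

  R[1]: 0, 1, 1, 1, 1
  R[2]: 0, 1, 2, 2, 2
  R[3]: 0, 1, 2, 2, 3
  R[4]: 1, 2, 3, 3, 4
  R[5]: 1, 2, 3, 4, 5

reading off 1-entries of Δ²R: w = (2, 3, 5, 1, 4).

2 SE-corners of the 4-cell Rothe diagram give Ess(w):

[(3, 1, 0), (3, 4, 2)]


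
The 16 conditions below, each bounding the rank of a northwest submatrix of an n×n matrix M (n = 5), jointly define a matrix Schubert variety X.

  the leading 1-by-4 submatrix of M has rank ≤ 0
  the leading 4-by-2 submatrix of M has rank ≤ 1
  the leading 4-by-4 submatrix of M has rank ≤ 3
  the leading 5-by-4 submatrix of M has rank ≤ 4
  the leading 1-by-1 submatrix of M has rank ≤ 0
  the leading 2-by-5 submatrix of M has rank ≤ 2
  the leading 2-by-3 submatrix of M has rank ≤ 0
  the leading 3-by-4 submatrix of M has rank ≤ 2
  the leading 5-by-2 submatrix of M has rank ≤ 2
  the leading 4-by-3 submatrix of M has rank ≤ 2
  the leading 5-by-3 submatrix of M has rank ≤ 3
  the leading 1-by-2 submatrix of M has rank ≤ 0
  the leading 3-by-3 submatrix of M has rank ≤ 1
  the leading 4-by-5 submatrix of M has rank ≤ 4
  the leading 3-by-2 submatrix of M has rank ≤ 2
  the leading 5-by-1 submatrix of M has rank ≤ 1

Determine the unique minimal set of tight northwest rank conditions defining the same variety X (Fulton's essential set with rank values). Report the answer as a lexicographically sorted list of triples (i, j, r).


Propagating the 16 rank bounds to every northwest block:

  row 1: 0, 0, 0, 0, 1
  row 2: 0, 0, 0, 1, 2
  row 3: 1, 1, 1, 2, 3
  row 4: 1, 1, 2, 3, 4
  row 5: 1, 2, 3, 4, 5

reading off 1-entries of Δ²R: w = (5, 4, 1, 3, 2).

ℓ(w)=8; the 3 essential cells (i,j,r):

[(1, 4, 0), (2, 3, 0), (4, 2, 1)]


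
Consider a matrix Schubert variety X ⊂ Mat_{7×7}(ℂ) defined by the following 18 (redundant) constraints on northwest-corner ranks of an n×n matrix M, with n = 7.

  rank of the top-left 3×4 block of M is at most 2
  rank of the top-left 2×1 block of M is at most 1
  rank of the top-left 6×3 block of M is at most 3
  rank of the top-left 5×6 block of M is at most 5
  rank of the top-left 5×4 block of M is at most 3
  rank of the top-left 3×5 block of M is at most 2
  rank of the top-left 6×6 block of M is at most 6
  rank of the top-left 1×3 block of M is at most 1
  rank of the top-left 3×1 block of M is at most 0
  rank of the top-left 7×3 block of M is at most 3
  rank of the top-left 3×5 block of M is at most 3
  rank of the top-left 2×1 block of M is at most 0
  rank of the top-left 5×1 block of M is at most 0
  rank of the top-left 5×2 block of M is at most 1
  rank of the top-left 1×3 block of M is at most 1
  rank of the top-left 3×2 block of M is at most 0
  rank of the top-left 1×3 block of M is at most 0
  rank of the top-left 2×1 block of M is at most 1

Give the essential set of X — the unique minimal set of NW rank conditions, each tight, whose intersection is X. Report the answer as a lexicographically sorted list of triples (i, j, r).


Reconstructing r_w from the 18 given conditions:

  i=1: 0  0  0  1  1  1  1
  i=2: 0  0  1  2  2  2  2
  i=3: 0  0  1  2  2  3  3
  i=4: 0  1  2  3  3  4  4
  i=5: 0  1  2  3  4  5  5
  i=6: 1  2  3  4  5  6  6
  i=7: 1  2  3  4  5  6  7

hence w(1..7) = (4, 3, 6, 2, 5, 1, 7).

Rothe diagram D(w) (10 cells), 4 SE-corners (essential conditions):

[(1, 3, 0), (3, 2, 0), (3, 5, 2), (5, 1, 0)]


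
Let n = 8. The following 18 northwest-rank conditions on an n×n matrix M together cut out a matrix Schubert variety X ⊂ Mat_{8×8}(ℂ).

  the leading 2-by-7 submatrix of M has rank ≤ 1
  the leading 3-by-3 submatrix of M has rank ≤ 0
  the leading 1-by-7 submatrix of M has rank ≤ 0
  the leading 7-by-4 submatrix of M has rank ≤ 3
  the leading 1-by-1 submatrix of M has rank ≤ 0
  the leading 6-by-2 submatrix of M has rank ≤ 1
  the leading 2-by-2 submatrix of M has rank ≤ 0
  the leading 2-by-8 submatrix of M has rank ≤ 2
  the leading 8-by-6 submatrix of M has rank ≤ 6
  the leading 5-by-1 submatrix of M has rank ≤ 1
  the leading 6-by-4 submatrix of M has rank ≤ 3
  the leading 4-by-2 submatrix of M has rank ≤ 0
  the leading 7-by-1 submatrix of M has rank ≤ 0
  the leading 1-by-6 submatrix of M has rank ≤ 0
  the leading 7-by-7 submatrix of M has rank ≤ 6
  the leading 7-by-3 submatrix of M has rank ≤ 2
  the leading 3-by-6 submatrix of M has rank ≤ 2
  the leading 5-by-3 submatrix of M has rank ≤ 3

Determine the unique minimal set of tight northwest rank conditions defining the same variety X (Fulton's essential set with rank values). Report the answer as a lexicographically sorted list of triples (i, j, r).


Rank table r_w(8×8) implied by the 18 constraints:

  i=1: 0, 0, 0, 0, 0, 0, 0, 1
  i=2: 0, 0, 0, 1, 1, 1, 1, 2
  i=3: 0, 0, 0, 1, 2, 2, 2, 3
  i=4: 0, 0, 1, 2, 3, 3, 3, 4
  i=5: 0, 1, 2, 3, 4, 4, 4, 5
  i=6: 0, 1, 2, 3, 4, 5, 5, 6
  i=7: 0, 1, 2, 3, 4, 5, 6, 7
  i=8: 1, 2, 3, 4, 5, 6, 7, 8

so w = (8, 4, 5, 3, 2, 6, 7, 1).

D(w) has 18 cells with 4 SE-corners; essential set:

[(1, 7, 0), (3, 3, 0), (4, 2, 0), (7, 1, 0)]


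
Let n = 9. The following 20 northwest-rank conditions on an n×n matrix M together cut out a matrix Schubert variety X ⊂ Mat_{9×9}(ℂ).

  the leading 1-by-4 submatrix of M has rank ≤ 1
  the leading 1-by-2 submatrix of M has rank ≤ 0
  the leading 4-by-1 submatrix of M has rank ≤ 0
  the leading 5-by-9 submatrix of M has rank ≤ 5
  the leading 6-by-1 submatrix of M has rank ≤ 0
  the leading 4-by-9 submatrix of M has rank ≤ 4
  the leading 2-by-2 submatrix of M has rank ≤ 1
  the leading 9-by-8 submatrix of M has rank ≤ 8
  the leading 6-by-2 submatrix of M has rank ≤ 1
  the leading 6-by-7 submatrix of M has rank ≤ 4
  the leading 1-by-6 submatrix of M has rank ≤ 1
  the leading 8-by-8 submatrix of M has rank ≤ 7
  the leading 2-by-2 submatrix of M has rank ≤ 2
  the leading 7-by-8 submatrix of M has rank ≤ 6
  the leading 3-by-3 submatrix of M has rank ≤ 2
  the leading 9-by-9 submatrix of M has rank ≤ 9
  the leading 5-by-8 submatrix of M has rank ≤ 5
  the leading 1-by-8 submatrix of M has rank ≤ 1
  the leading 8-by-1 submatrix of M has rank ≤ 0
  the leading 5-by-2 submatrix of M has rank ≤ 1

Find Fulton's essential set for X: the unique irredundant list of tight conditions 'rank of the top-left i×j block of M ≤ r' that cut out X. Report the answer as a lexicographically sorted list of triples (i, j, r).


Reconstructing r_w from the 20 given conditions:

  i=1: 0, 0, 1, 1, 1, 1, 1, 1, 1
  i=2: 0, 1, 2, 2, 2, 2, 2, 2, 2
  i=3: 0, 1, 2, 3, 3, 3, 3, 3, 3
  i=4: 0, 1, 2, 3, 4, 4, 4, 4, 4
  i=5: 0, 1, 2, 3, 4, 4, 4, 5, 5
  i=6: 0, 1, 2, 3, 4, 4, 4, 5, 6
  i=7: 0, 1, 2, 3, 4, 5, 5, 6, 7
  i=8: 0, 1, 2, 3, 4, 5, 6, 7, 8
  i=9: 1, 2, 3, 4, 5, 6, 7, 8, 9

the unique w with this rank table is (3, 2, 4, 5, 8, 9, 6, 7, 1).

Rothe diagram D(w) (13 cells), 3 SE-corners (essential conditions):

[(1, 2, 0), (6, 7, 4), (8, 1, 0)]


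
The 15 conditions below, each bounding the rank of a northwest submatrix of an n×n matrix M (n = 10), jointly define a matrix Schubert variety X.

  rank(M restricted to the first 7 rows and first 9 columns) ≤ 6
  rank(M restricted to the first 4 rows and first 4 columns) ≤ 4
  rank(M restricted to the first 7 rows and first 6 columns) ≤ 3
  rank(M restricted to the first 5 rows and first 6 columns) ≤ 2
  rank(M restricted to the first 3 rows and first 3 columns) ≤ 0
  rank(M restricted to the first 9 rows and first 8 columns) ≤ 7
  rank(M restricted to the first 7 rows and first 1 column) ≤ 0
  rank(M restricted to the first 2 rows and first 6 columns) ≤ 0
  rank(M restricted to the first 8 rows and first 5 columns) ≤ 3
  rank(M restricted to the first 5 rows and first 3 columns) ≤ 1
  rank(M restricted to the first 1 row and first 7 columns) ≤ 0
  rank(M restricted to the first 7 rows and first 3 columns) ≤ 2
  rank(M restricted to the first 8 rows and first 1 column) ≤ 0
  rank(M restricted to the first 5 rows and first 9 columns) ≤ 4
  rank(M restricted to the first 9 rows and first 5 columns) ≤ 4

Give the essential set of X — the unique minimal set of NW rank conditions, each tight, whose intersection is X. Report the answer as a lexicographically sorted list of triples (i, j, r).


Rank table r_w(10×10) implied by the 15 constraints:

  row 1: 0 | 0 | 0 | 0 | 0 | 0 | 0 | 1 | 1 | 1
  row 2: 0 | 0 | 0 | 0 | 0 | 0 | 1 | 2 | 2 | 2
  row 3: 0 | 0 | 0 | 1 | 1 | 1 | 2 | 3 | 3 | 3
  row 4: 0 | 1 | 1 | 2 | 2 | 2 | 3 | 4 | 4 | 4
  row 5: 0 | 1 | 1 | 2 | 2 | 2 | 3 | 4 | 4 | 5
  row 6: 0 | 1 | 2 | 3 | 3 | 3 | 4 | 5 | 5 | 6
  row 7: 0 | 1 | 2 | 3 | 3 | 3 | 4 | 5 | 6 | 7
  row 8: 0 | 1 | 2 | 3 | 3 | 4 | 5 | 6 | 7 | 8
  row 9: 1 | 2 | 3 | 4 | 4 | 5 | 6 | 7 | 8 | 9
  row 10: 1 | 2 | 3 | 4 | 5 | 6 | 7 | 8 | 9 | 10

so w = (8, 7, 4, 2, 10, 3, 9, 6, 1, 5).

Fulton essential set (9 of the 28 Rothe cells):

[(1, 7, 0), (2, 6, 0), (3, 3, 0), (5, 3, 1), (5, 6, 2), (5, 9, 4), (7, 6, 3), (8, 1, 0), (8, 5, 3)]


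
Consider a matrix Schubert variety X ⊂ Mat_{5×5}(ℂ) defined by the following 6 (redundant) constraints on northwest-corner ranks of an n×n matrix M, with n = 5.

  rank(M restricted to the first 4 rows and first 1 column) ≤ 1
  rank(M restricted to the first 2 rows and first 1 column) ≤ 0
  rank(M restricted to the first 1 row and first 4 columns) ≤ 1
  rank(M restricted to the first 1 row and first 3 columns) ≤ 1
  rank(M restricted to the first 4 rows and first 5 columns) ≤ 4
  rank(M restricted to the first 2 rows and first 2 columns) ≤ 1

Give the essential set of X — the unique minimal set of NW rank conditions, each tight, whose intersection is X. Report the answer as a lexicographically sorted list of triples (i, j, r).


The tightest implied rank at each (i,j), from the 6 conditions:

  row 1: 0 1 1 1 1
  row 2: 0 1 2 2 2
  row 3: 1 2 3 3 3
  row 4: 1 2 3 4 4
  row 5: 1 2 3 4 5

second differences of R give the permutation w = (2, 3, 1, 4, 5).

1 SE-corner of the 2-cell Rothe diagram gives Ess(w):

[(2, 1, 0)]


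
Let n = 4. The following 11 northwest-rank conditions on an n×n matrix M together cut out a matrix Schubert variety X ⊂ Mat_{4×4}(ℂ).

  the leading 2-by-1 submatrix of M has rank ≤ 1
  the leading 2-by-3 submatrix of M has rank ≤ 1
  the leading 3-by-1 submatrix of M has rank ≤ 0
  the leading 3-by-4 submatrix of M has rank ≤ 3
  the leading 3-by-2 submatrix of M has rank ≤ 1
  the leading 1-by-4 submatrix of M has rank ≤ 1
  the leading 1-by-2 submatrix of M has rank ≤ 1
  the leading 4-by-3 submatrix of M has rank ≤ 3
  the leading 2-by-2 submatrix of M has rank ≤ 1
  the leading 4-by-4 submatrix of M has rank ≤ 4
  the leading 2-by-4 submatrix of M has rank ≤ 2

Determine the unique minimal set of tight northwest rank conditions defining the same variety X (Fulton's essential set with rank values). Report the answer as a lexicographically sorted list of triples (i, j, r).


Rank table r_w(4×4) implied by the 11 constraints:

  row 1: 0, 1, 1, 1
  row 2: 0, 1, 1, 2
  row 3: 0, 1, 2, 3
  row 4: 1, 2, 3, 4

the unique w with this rank table is (2, 4, 3, 1).

|D(w)|=4, |Ess(w)|=2:

[(2, 3, 1), (3, 1, 0)]


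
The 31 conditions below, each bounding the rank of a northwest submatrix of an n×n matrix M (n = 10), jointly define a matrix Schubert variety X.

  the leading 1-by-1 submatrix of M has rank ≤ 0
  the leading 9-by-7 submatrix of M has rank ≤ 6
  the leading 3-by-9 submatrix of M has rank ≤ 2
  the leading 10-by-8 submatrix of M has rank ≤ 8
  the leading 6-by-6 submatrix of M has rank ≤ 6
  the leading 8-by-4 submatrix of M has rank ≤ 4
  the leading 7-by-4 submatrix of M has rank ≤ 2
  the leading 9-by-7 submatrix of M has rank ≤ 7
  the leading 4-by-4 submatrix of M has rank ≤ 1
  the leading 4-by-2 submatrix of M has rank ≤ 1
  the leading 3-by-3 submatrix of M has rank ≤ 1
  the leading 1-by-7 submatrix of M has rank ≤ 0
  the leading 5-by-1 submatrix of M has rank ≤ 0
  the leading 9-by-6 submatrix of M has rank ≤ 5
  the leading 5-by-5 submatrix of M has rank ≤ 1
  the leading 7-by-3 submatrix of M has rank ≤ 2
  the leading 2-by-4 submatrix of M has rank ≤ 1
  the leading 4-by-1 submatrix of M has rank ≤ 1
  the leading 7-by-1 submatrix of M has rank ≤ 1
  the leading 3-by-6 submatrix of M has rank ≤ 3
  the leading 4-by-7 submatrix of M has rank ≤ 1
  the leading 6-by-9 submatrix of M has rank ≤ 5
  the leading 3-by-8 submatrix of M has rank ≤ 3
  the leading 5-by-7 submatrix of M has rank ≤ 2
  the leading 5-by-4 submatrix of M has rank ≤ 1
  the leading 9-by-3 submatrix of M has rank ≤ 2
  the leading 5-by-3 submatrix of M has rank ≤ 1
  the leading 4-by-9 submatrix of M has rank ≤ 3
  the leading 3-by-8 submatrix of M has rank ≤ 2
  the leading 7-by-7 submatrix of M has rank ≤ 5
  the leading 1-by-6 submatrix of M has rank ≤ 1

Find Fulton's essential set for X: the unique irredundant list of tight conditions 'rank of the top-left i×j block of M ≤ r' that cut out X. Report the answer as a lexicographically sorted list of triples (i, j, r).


Recovering R(i,j) via the rank-extension bound from the 31 conditions:

  i=1: 0, 0, 0, 0, 0, 0, 0, 1, 1, 1
  i=2: 0, 1, 1, 1, 1, 1, 1, 2, 2, 2
  i=3: 0, 1, 1, 1, 1, 1, 1, 2, 2, 3
  i=4: 0, 1, 1, 1, 1, 1, 1, 2, 3, 4
  i=5: 0, 1, 1, 1, 1, 2, 2, 3, 4, 5
  i=6: 1, 2, 2, 2, 2, 3, 3, 4, 5, 6
  i=7: 1, 2, 2, 2, 3, 4, 4, 5, 6, 7
  i=8: 1, 2, 2, 3, 4, 5, 5, 6, 7, 8
  i=9: 1, 2, 2, 3, 4, 5, 6, 7, 8, 9
  i=10: 1, 2, 3, 4, 5, 6, 7, 8, 9, 10

second differences of R give the permutation w = (8, 2, 10, 9, 6, 1, 5, 4, 7, 3).

|D(w)|=29, |Ess(w)|=7:

[(1, 7, 0), (3, 9, 2), (4, 7, 1), (5, 1, 0), (5, 5, 1), (7, 4, 2), (9, 3, 2)]


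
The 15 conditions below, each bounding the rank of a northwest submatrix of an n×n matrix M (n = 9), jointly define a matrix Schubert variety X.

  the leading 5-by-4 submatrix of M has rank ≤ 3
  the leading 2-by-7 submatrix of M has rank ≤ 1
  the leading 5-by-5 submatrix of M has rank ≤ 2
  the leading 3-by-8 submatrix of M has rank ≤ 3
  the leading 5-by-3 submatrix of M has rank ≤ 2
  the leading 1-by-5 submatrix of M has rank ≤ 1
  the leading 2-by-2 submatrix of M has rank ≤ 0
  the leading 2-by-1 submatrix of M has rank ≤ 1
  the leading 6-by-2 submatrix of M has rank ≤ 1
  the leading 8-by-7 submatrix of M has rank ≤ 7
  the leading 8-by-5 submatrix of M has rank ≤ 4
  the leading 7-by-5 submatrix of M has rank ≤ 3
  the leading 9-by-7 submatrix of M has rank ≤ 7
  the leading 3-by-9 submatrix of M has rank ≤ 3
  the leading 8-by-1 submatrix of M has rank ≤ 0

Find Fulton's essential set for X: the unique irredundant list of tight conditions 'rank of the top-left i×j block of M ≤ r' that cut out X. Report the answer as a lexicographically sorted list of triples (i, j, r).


The tightest implied rank at each (i,j), from the 15 conditions:

  0 0 1 1 1 1 1 1 1
  0 0 1 1 1 1 1 2 2
  0 1 2 2 2 2 2 3 3
  0 1 2 2 2 3 3 4 4
  0 1 2 2 2 3 4 5 5
  0 1 2 3 3 4 5 6 6
  0 1 2 3 3 4 5 6 7
  0 1 2 3 4 5 6 7 8
  1 2 3 4 5 6 7 8 9

hence w(1..9) = (3, 8, 2, 6, 7, 4, 9, 5, 1).

Fulton essential set (5 of the 19 Rothe cells):

[(2, 2, 0), (2, 7, 1), (5, 5, 2), (7, 5, 3), (8, 1, 0)]


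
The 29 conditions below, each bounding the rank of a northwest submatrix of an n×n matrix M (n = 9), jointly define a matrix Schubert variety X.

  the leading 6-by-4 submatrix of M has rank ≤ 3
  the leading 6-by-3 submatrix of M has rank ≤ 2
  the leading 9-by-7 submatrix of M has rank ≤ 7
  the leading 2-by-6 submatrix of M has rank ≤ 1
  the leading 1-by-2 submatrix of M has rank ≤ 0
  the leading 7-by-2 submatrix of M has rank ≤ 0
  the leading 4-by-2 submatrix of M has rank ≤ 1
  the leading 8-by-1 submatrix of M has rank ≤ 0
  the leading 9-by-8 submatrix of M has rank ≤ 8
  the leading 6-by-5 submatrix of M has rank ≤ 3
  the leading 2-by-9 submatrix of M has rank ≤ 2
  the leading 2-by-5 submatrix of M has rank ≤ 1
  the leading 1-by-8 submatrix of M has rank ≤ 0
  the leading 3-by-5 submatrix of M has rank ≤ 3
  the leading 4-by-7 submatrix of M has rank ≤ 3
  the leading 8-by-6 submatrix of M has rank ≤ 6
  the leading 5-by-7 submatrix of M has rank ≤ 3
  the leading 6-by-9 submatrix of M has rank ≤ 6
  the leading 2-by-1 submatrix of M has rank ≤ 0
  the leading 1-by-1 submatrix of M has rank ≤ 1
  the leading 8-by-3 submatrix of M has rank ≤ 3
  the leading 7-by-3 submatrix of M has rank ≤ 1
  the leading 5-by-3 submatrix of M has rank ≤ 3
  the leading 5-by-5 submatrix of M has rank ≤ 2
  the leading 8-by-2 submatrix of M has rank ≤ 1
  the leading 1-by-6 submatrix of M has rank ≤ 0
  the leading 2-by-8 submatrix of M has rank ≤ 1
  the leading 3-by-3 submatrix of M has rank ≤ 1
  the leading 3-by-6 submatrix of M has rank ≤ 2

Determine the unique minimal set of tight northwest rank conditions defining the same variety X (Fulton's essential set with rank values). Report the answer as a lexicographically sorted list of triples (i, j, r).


Reconstructing r_w from the 29 given conditions:

  i=1: 0  0  0  0  0  0  0  0  1
  i=2: 0  0  1  1  1  1  1  1  2
  i=3: 0  0  1  2  2  2  2  2  3
  i=4: 0  0  1  2  2  3  3  3  4
  i=5: 0  0  1  2  2  3  3  4  5
  i=6: 0  0  1  2  3  4  4  5  6
  i=7: 0  0  1  2  3  4  5  6  7
  i=8: 0  1  2  3  4  5  6  7  8
  i=9: 1  2  3  4  5  6  7  8  9

the unique w with this rank table is (9, 3, 4, 6, 8, 5, 7, 2, 1).

Fulton essential set (5 of the 24 Rothe cells):

[(1, 8, 0), (5, 5, 2), (5, 7, 3), (7, 2, 0), (8, 1, 0)]


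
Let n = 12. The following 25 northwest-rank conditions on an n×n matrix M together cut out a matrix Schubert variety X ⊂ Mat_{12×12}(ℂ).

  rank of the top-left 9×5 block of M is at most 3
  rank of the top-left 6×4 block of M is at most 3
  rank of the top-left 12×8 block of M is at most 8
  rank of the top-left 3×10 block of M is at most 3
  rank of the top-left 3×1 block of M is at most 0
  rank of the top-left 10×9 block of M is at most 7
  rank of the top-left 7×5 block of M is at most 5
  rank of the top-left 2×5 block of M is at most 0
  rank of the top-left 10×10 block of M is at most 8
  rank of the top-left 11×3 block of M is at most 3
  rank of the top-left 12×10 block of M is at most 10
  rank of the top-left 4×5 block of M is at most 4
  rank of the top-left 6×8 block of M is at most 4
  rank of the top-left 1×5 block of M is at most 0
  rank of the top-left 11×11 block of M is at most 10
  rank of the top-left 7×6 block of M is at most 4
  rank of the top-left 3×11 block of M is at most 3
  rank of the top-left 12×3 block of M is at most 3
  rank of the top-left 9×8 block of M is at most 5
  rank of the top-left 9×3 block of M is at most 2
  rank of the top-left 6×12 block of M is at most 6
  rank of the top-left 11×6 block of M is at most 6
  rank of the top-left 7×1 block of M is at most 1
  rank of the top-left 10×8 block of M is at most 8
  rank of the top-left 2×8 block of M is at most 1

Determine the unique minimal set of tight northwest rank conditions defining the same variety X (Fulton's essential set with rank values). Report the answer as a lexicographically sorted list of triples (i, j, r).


Rank table r_w(12×12) implied by the 25 constraints:

  R[1]: 0  0  0  0  0  1  1  1  1  1  1  1
  R[2]: 0  0  0  0  0  1  1  1  2  2  2  2
  R[3]: 0  1  1  1  1  2  2  2  3  3  3  3
  R[4]: 1  2  2  2  2  3  3  3  4  4  4  4
  R[5]: 1  2  2  3  3  4  4  4  5  5  5  5
  R[6]: 1  2  2  3  3  4  4  4  5  6  6  6
  R[7]: 1  2  2  3  3  4  5  5  6  7  7  7
  R[8]: 1  2  2  3  3  4  5  5  6  7  8  8
  R[9]: 1  2  2  3  3  4  5  5  6  7  8  9
  R[10]: 1  2  3  4  4  5  6  6  7  8  9  10
  R[11]: 1  2  3  4  5  6  7  7  8  9  10  11
  R[12]: 1  2  3  4  5  6  7  8  9  10  11  12

so w = (6, 9, 2, 1, 4, 10, 7, 11, 12, 3, 5, 8).

D(w) has 26 cells with 7 SE-corners; essential set:

[(2, 5, 0), (2, 8, 1), (3, 1, 0), (6, 8, 4), (9, 3, 2), (9, 5, 3), (9, 8, 5)]


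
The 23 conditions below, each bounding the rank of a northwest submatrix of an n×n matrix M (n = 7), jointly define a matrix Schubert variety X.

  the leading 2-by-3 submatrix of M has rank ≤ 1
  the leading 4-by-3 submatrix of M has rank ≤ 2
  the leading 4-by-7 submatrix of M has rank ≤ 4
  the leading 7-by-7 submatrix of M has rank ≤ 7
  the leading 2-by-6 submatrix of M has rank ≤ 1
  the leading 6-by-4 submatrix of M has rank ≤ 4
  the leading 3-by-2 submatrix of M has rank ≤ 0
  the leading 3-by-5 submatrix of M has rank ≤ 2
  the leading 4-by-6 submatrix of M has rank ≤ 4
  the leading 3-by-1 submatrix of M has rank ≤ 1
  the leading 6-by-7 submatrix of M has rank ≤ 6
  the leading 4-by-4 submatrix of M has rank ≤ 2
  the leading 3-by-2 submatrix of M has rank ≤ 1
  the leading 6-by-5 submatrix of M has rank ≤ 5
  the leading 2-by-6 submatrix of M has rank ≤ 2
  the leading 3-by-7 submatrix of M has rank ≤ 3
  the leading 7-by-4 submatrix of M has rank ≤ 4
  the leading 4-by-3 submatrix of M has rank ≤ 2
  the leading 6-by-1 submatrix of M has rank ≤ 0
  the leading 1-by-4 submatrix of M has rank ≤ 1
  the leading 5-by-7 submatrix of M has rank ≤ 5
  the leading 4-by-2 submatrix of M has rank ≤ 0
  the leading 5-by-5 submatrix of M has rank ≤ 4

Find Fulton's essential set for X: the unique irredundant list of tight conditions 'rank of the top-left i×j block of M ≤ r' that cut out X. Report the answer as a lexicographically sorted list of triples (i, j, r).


The tightest implied rank at each (i,j), from the 23 conditions:

  i=1: 0 0 1 1 1 1 1
  i=2: 0 0 1 1 1 1 2
  i=3: 0 0 1 2 2 2 3
  i=4: 0 0 1 2 3 3 4
  i=5: 0 1 2 3 4 4 5
  i=6: 0 1 2 3 4 5 6
  i=7: 1 2 3 4 5 6 7

hence w(1..7) = (3, 7, 4, 5, 2, 6, 1).

Rothe diagram D(w) (13 cells), 3 SE-corners (essential conditions):

[(2, 6, 1), (4, 2, 0), (6, 1, 0)]


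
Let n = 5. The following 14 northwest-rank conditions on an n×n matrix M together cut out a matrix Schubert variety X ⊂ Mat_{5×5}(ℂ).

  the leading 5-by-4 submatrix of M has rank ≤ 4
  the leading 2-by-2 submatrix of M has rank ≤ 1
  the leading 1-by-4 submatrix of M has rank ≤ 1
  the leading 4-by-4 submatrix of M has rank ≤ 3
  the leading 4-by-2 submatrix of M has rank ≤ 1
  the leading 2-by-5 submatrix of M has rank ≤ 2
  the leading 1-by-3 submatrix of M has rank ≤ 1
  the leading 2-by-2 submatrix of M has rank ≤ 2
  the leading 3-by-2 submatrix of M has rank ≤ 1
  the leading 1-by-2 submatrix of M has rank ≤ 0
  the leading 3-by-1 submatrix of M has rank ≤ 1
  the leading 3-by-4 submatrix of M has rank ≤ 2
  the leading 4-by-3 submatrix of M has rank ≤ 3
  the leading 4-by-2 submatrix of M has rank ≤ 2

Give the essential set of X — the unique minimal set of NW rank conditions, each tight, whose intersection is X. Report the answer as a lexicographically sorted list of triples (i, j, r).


Rank table r_w(5×5) implied by the 14 constraints:

  0, 0, 1, 1, 1
  1, 1, 2, 2, 2
  1, 1, 2, 2, 3
  1, 1, 2, 3, 4
  1, 2, 3, 4, 5

giving w = (3, 1, 5, 4, 2) via Δ²R.

Fulton essential set (3 of the 5 Rothe cells):

[(1, 2, 0), (3, 4, 2), (4, 2, 1)]


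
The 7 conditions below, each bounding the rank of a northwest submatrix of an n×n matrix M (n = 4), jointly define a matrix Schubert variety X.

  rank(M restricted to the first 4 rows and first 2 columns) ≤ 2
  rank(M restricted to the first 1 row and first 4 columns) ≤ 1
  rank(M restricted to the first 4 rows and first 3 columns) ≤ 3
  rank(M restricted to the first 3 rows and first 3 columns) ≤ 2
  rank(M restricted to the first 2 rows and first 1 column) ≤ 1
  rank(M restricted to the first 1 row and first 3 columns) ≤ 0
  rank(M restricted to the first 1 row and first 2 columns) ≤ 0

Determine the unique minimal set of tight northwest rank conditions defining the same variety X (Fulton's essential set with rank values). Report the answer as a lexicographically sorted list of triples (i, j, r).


Recovering R(i,j) via the rank-extension bound from the 7 conditions:

  i=1: 0 0 0 1
  i=2: 1 1 1 2
  i=3: 1 2 2 3
  i=4: 1 2 3 4

reading off 1-entries of Δ²R: w = (4, 1, 2, 3).

Rothe diagram D(w) (3 cells), 1 SE-corner (essential condition):

[(1, 3, 0)]


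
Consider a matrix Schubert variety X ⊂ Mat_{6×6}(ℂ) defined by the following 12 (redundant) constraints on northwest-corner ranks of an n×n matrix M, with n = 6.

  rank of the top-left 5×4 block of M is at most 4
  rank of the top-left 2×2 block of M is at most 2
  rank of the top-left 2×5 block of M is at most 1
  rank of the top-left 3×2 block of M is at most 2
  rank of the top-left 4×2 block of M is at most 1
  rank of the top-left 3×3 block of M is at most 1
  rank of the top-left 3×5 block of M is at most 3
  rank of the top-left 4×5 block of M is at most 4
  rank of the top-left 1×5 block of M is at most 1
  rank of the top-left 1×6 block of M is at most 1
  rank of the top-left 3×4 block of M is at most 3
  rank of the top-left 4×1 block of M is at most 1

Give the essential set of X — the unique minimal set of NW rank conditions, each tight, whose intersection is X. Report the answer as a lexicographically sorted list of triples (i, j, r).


Reconstructing r_w from the 12 given conditions:

  R[1]: 1 | 1 | 1 | 1 | 1 | 1
  R[2]: 1 | 1 | 1 | 1 | 1 | 2
  R[3]: 1 | 1 | 1 | 2 | 2 | 3
  R[4]: 1 | 1 | 2 | 3 | 3 | 4
  R[5]: 1 | 2 | 3 | 4 | 4 | 5
  R[6]: 1 | 2 | 3 | 4 | 5 | 6

hence w(1..6) = (1, 6, 4, 3, 2, 5).

|D(w)|=7, |Ess(w)|=3:

[(2, 5, 1), (3, 3, 1), (4, 2, 1)]


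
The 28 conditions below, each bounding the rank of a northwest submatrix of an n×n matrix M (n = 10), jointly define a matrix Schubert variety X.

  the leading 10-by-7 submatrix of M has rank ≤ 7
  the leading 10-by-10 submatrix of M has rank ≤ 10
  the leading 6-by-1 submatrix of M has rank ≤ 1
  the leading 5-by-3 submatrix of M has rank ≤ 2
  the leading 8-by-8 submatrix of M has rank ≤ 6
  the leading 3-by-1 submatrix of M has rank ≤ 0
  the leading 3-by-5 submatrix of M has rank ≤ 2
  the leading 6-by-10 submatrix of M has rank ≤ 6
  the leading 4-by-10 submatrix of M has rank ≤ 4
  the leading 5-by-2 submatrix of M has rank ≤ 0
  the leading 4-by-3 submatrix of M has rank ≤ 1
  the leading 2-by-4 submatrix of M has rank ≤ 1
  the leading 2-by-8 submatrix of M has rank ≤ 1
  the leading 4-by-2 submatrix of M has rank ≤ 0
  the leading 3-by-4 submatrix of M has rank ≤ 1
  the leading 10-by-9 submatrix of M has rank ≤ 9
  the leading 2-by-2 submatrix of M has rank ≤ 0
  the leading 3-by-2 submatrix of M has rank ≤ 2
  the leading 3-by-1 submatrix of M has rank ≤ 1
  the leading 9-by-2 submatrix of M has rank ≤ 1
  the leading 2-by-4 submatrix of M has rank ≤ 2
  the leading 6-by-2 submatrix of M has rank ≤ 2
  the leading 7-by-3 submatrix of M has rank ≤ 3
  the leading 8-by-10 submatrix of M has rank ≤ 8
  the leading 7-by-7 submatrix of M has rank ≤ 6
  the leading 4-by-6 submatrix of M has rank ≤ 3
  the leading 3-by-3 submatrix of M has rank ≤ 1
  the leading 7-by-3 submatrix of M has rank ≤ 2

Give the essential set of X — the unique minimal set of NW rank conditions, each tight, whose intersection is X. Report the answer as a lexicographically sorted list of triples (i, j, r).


Recovering R(i,j) via the rank-extension bound from the 28 conditions:

  i=1: 0 0 1 1 1 1 1 1 1 1
  i=2: 0 0 1 1 1 1 1 1 2 2
  i=3: 0 0 1 1 2 2 2 2 3 3
  i=4: 0 0 1 2 3 3 3 3 4 4
  i=5: 0 0 1 2 3 4 4 4 5 5
  i=6: 1 1 2 3 4 5 5 5 6 6
  i=7: 1 1 2 3 4 5 6 6 7 7
  i=8: 1 1 2 3 4 5 6 6 7 8
  i=9: 1 1 2 3 4 5 6 7 8 9
  i=10: 1 2 3 4 5 6 7 8 9 10

so w = (3, 9, 5, 4, 6, 1, 7, 10, 8, 2).

|D(w)|=20, |Ess(w)|=5:

[(2, 8, 1), (3, 4, 1), (5, 2, 0), (8, 8, 6), (9, 2, 1)]


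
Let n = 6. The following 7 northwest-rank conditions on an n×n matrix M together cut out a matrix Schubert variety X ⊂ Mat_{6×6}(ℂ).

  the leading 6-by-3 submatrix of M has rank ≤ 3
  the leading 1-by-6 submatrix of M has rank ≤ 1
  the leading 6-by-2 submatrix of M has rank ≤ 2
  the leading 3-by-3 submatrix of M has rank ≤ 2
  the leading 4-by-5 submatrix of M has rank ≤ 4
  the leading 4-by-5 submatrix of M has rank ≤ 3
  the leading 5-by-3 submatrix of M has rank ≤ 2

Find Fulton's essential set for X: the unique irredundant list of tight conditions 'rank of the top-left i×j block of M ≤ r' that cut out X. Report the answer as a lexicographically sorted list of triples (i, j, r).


Rank table r_w(6×6) implied by the 7 constraints:

  1, 1, 1, 1, 1, 1
  1, 2, 2, 2, 2, 2
  1, 2, 2, 3, 3, 3
  1, 2, 2, 3, 3, 4
  1, 2, 2, 3, 4, 5
  1, 2, 3, 4, 5, 6

hence w(1..6) = (1, 2, 4, 6, 5, 3).

Rothe diagram D(w) (4 cells), 2 SE-corners (essential conditions):

[(4, 5, 3), (5, 3, 2)]


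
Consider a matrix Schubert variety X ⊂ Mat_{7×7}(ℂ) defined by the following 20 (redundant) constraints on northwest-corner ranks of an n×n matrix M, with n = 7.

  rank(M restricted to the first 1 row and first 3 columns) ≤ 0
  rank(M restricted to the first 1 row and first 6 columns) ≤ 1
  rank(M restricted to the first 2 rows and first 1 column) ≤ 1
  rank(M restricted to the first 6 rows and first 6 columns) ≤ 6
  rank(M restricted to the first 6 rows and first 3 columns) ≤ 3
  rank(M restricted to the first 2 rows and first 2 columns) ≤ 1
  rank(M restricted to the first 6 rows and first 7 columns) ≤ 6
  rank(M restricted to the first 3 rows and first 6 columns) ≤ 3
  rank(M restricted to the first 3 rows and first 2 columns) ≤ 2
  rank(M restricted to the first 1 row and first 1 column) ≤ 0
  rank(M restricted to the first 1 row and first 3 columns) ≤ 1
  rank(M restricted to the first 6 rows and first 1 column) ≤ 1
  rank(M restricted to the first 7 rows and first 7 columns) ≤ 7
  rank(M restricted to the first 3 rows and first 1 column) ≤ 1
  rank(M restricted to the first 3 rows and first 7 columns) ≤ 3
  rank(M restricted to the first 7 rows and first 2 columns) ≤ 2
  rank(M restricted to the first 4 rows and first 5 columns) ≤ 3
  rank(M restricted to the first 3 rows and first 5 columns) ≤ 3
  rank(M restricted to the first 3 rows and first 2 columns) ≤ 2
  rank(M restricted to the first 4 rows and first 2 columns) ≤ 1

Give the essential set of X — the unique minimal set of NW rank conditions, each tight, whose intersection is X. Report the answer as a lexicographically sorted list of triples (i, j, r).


Computing R[i][j] = min implied NW-rank bound (n=7, 20 conditions):

  i=1: 0  0  0  1  1  1  1
  i=2: 1  1  1  2  2  2  2
  i=3: 1  1  2  3  3  3  3
  i=4: 1  1  2  3  3  4  4
  i=5: 1  2  3  4  4  5  5
  i=6: 1  2  3  4  5  6  6
  i=7: 1  2  3  4  5  6  7

the unique w with this rank table is (4, 1, 3, 6, 2, 5, 7).

3 SE-corners of the 6-cell Rothe diagram give Ess(w):

[(1, 3, 0), (4, 2, 1), (4, 5, 3)]


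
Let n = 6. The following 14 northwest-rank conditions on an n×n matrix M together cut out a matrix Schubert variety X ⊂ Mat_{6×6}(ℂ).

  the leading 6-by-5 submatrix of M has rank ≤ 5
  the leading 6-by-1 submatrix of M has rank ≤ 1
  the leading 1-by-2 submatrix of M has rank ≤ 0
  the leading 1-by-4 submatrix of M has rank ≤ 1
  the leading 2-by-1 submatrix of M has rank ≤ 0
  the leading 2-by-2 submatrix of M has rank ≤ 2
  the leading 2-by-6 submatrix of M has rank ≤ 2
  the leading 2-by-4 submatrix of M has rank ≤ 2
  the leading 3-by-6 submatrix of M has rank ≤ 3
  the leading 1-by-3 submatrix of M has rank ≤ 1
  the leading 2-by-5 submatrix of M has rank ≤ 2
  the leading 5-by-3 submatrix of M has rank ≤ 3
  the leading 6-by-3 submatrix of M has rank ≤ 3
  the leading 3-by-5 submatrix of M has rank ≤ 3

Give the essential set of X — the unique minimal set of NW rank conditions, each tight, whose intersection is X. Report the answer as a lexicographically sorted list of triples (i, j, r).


Propagating the 14 rank bounds to every northwest block:

  R[1]: 0 0 1 1 1 1
  R[2]: 0 1 2 2 2 2
  R[3]: 1 2 3 3 3 3
  R[4]: 1 2 3 4 4 4
  R[5]: 1 2 3 4 5 5
  R[6]: 1 2 3 4 5 6

hence w(1..6) = (3, 2, 1, 4, 5, 6).

Fulton essential set (2 of the 3 Rothe cells):

[(1, 2, 0), (2, 1, 0)]


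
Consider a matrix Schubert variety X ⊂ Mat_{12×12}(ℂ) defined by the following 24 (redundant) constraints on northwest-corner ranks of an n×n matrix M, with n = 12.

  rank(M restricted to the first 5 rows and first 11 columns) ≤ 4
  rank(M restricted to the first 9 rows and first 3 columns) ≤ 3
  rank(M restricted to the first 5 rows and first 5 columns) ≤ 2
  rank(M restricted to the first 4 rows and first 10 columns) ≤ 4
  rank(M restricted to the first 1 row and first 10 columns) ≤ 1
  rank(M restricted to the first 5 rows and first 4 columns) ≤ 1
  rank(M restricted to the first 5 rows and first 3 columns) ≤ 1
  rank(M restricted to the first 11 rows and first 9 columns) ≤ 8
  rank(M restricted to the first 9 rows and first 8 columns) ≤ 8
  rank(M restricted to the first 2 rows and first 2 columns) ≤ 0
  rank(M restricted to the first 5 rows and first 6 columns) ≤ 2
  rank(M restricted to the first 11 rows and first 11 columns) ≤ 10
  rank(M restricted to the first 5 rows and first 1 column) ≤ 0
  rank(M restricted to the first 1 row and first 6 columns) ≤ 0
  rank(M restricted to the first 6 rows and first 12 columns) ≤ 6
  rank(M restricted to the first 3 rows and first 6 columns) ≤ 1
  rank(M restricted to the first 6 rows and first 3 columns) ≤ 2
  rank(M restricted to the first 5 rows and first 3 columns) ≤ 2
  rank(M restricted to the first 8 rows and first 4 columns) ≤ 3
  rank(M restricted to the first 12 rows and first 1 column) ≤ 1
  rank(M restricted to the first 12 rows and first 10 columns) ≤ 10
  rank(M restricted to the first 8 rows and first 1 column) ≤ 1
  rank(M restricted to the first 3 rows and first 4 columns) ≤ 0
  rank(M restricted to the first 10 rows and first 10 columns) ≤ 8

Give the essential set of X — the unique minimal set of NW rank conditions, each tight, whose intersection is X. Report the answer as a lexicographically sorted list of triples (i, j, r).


Computing R[i][j] = min implied NW-rank bound (n=12, 24 conditions):

  i=1: 0  0  0  0  0  0  1  1  1  1  1  1
  i=2: 0  0  0  0  1  1  2  2  2  2  2  2
  i=3: 0  0  0  0  1  1  2  3  3  3  3  3
  i=4: 0  1  1  1  2  2  3  4  4  4  4  4
  i=5: 0  1  1  1  2  2  3  4  4  4  4  5
  i=6: 1  2  2  2  3  3  4  5  5  5  5  6
  i=7: 1  2  3  3  4  4  5  6  6  6  6  7
  i=8: 1  2  3  3  4  5  6  7  7  7  7  8
  i=9: 1  2  3  4  5  6  7  8  8  8  8  9
  i=10: 1  2  3  4  5  6  7  8  8  8  9  10
  i=11: 1  2  3  4  5  6  7  8  8  9  10  11
  i=12: 1  2  3  4  5  6  7  8  9  10  11  12

the unique w with this rank table is (7, 5, 8, 2, 12, 1, 3, 6, 4, 11, 10, 9).

D(w) has 27 cells with 10 SE-corners; essential set:

[(1, 6, 0), (3, 4, 0), (3, 6, 1), (5, 1, 0), (5, 4, 1), (5, 6, 2), (5, 11, 4), (8, 4, 3), (10, 10, 8), (11, 9, 8)]


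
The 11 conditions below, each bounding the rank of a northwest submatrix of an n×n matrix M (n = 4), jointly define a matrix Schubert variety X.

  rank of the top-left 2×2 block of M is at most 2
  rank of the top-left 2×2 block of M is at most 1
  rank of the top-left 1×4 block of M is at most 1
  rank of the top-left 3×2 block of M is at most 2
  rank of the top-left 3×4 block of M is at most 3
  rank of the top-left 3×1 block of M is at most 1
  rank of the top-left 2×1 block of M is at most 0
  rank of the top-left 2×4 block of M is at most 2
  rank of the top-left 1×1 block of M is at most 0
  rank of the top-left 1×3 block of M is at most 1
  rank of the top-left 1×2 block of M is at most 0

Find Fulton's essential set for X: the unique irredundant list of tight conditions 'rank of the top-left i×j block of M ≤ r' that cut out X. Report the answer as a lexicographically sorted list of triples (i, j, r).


The tightest implied rank at each (i,j), from the 11 conditions:

  i=1: 0 | 0 | 1 | 1
  i=2: 0 | 1 | 2 | 2
  i=3: 1 | 2 | 3 | 3
  i=4: 1 | 2 | 3 | 4

so w = (3, 2, 1, 4).

Fulton essential set (2 of the 3 Rothe cells):

[(1, 2, 0), (2, 1, 0)]


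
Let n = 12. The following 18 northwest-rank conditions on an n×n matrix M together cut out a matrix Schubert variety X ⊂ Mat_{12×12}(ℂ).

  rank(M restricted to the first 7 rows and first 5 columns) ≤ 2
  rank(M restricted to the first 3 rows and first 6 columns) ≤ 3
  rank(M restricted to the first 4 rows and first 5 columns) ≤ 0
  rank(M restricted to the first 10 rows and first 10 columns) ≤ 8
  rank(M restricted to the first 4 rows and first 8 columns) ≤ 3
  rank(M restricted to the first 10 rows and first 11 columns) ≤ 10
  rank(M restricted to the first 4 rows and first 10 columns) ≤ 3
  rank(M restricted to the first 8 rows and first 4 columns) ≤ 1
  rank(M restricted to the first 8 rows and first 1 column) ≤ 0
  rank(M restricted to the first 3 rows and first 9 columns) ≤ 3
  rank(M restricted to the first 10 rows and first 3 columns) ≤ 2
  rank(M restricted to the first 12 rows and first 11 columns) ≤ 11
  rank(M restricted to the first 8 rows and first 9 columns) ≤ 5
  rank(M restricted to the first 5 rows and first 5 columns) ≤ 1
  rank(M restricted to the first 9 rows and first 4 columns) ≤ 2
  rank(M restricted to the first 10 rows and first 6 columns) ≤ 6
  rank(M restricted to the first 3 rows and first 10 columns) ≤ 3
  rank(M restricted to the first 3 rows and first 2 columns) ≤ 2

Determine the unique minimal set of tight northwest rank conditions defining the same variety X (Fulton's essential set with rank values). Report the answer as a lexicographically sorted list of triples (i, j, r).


The tightest implied rank at each (i,j), from the 18 conditions:

  0  0  0  0  0  1  1  1  1  1  1  1
  0  0  0  0  0  1  2  2  2  2  2  2
  0  0  0  0  0  1  2  3  3  3  3  3
  0  0  0  0  0  1  2  3  3  3  4  4
  0  1  1  1  1  2  3  4  4  4  5  5
  0  1  1  1  2  3  4  5  5  5  6  6
  0  1  1  1  2  3  4  5  5  6  7  7
  0  1  1  1  2  3  4  5  5  6  7  8
  1  2  2  2  3  4  5  6  6  7  8  9
  1  2  2  3  4  5  6  7  7  8  9  10
  1  2  3  4  5  6  7  8  8  9  10  11
  1  2  3  4  5  6  7  8  9  10  11  12

the unique w with this rank table is (6, 7, 8, 11, 2, 5, 10, 12, 1, 4, 3, 9).

D(w) has 35 cells with 6 SE-corners; essential set:

[(4, 5, 0), (4, 10, 3), (8, 1, 0), (8, 4, 1), (8, 9, 5), (10, 3, 2)]
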